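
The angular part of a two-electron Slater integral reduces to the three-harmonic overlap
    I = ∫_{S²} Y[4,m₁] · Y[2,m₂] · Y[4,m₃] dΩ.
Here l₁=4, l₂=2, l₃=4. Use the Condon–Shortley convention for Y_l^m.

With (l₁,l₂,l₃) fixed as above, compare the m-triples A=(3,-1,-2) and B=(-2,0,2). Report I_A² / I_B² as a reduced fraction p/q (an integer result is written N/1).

Same 4,2,4: normalisation and zero-m 3j drop out of the ratio.
A: Δ: 2! 6! 2! / 11! → 1/13860; sum: t=0:+1/240 t=1:−1/1440 = 1/288; 3j²(4 2 4; 3 -1 -2) = Δ·Π!·Σ² = 5/132  (sign +1)
B: Δ: 2! 6! 2! / 11! → 1/13860; sum: t=0:+1/2880 t=1:−1/120 t=2:+1/192 = -1/360; 3j²(4 2 4; -2 0 2) = Δ·Π!·Σ² = 16/3465  (sign -1)
I_A²/I_B² = (5/132)/(16/3465) = 525/64

525/64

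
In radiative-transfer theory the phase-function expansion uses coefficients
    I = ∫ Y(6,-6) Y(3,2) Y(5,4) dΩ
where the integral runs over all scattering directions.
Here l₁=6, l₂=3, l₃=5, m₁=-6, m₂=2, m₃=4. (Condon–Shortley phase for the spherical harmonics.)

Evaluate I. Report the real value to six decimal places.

0.207001

Rules hold: Σm=0, L=14 even, 3≤5≤9.
N = 13·7·11 = 1001
Δ = 4!·8!·2!/15! = 1/675675
Racah Σ t=1..3: t=1:−1/8640 t=2:+1/2304 t=3:−1/8640 = 7/34560
⇒ 3j(6 3 5; 0 0 0)² = 7/429, sgn -1
Racah Σ t=4..4: t=4:+1/967680 = 1/967680
⇒ 3j(6 3 5; -6 2 4)² = 3/91, sgn -1
4πI² = N·(3j₀)²·(3jₘ)² = 7/13
I = +1·√(0.538462/4π) = 0.20700098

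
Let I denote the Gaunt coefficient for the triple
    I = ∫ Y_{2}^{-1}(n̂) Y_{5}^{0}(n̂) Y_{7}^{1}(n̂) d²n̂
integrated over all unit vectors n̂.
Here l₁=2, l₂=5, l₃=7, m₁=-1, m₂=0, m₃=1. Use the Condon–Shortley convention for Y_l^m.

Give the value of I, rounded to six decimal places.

-0.207724

Rules hold: Σm=0, L=14 even, 3≤7≤7.
N = 5·11·15 = 825
Δ = 0!·4!·10!/15! = 1/15015
Racah Σ t=0..0: t=0:+1/57600 = 1/57600
⇒ 3j(2 5 7; 0 0 0)² = 21/715, sgn -1
Racah Σ t=0..0: t=0:+1/86400 = 1/86400
⇒ 3j(2 5 7; -1 0 1)² = 16/715, sgn +1
4πI² = N·(3j₀)²·(3jₘ)² = 1008/1859
I = -1·√(0.542227/4π) = -0.20772350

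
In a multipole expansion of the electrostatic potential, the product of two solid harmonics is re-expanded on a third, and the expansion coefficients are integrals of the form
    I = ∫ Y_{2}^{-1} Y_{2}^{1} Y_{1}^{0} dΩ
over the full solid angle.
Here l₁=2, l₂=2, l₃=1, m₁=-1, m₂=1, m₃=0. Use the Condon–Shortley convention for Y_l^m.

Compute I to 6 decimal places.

Σlᵢ=5 odd — θ-integrand is odd under cosθ→−cosθ; I=0

0.000000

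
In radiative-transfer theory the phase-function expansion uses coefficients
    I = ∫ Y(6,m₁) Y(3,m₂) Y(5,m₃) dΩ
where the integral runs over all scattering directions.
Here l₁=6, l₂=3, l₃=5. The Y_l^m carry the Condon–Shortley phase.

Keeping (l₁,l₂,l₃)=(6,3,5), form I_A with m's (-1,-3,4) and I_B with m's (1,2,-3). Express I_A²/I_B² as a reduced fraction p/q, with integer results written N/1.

3/16

l's match ⇒ only the (l;m) 3-j factors differ between A and B.
A: triangle coeff Δ(6,3,5) = 1/675675; Σ_t [0,0]: t=0:+1/241920 = 1/241920; (3j)²=4/1001 [(6 3 5; -1 -3 4)], sign=-1
B: triangle coeff Δ(6,3,5) = 1/675675; Σ_t [3,4]: t=3:−1/17280 t=4:+1/120960 = -1/20160; (3j)²=64/3003 [(6 3 5; 1 2 -3)], sign=-1
I_A²/I_B² = (4/1001)/(64/3003) = 3/16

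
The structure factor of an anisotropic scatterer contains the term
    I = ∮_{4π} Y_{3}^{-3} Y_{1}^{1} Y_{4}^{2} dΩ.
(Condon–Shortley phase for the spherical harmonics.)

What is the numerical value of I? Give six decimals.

Checks pass: Σm=0; 8 even; l₃=4∈[2,4].
(2·3+1)(2·1+1)(2·4+1) = 189
Δ: 0! 6! 2! / 9! → 1/252
sum: t=0:+1/36 = 1/36
3j²(3 1 4; 0 0 0) = Δ·Π!·Σ² = 4/63  (sign +1)
sum: t=0:+1/1440 = 1/1440
3j²(3 1 4; -3 1 2) = Δ·Π!·Σ² = 1/252  (sign +1)
combine: 4πI² = 189·4/63·1/252 = 1/21
take √, sign +1: I = 0.06155813

0.061558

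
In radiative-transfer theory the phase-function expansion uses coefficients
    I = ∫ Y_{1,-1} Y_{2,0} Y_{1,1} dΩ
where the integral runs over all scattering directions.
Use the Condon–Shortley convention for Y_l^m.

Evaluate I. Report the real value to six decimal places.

0.126157

Rules hold: Σm=0, L=4 even, 1≤1≤3.
N = 3·5·3 = 45
Δ = 2!·0!·2!/5! = 1/30
Racah Σ t=1..1: t=1:−1/1 = -1/1
⇒ 3j(1 2 1; 0 0 0)² = 2/15, sgn +1
Racah Σ t=2..2: t=2:+1/4 = 1/4
⇒ 3j(1 2 1; -1 0 1)² = 1/30, sgn +1
4πI² = N·(3j₀)²·(3jₘ)² = 1/5
I = +1·√(0.2/4π) = 0.12615663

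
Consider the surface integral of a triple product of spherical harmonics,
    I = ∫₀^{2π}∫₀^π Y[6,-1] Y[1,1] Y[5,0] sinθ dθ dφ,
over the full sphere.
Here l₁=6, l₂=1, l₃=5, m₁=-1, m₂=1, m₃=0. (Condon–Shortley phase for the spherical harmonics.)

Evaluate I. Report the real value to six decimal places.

-0.187239

m-sum 0 ✓  L=12 even ✓  5≤5≤7 ✓
Π(2lᵢ+1) = 13×3×11 = 429
triangle coeff Δ(6,1,5) = 1/858
Σ_t [1,1]: t=1:−1/14400 = -1/14400
(3j)²=6/143 [(6 1 5; 0 0 0)], sign=+1
Σ_t [2,2]: t=2:+1/28800 = 1/28800
(3j)²=7/286 [(6 1 5; -1 1 0)], sign=-1
⇒ 4πI² = 63/143
I = (-1)√(63/143/(4π)) = -0.18723944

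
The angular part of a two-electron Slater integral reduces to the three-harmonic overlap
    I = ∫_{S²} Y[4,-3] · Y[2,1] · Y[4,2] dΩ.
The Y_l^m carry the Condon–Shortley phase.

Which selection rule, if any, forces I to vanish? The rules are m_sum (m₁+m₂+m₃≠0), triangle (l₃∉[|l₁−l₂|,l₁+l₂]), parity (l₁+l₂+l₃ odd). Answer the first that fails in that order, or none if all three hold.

azimuthal sum: -3 + 1 + 2 = 0  ✓
2 ≤ 4 ≤ 6 (triangle on l)  ✓
L = 4 + 2 + 4 = 10 (even)  ✓

none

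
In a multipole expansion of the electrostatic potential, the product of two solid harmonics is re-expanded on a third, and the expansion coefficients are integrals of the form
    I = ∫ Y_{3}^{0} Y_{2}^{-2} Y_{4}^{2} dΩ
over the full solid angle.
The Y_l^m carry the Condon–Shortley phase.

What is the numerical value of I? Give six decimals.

L=9 odd ⇒ parity kills the (l;000) factor ⇒ I = 0

0.000000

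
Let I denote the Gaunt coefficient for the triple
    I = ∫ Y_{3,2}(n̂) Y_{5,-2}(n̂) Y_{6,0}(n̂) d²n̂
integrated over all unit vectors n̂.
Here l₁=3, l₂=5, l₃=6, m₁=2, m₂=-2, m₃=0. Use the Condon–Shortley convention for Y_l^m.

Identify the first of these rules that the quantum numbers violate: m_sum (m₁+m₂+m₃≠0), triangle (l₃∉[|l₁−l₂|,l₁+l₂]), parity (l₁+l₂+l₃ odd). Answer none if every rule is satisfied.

none

azimuthal sum: 2 − 2 + 0 = 0  ✓
2 ≤ 6 ≤ 8 (triangle on l)  ✓
L = 3 + 5 + 6 = 14 (even)  ✓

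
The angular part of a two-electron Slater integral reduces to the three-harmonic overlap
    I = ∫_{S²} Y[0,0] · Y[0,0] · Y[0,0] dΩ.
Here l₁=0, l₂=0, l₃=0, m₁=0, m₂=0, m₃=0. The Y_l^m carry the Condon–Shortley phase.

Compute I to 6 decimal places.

Checks pass: Σm=0; 0 even; l₃=0∈[0,0].
(2·0+1)(2·0+1)(2·0+1) = 1
Δ: 0! 0! 0! / 1! → 1/1
sum: t=0:+1/1 = 1/1
3j²(0 0 0; 0 0 0) = Δ·Π!·Σ² = 1/1  (sign +1)
(m-triple is (0,0,0) — same symbol as above.)
combine: 4πI² = 1·1·1 = 1/1
take √, sign +1: I = 0.28209479

0.282095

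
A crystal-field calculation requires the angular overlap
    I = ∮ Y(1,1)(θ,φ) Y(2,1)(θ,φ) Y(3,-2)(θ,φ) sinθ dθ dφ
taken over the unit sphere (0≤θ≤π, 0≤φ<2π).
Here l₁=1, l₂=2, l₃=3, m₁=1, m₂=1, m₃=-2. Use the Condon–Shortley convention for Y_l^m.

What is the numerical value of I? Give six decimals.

0.261169

Checks pass: Σm=0; 6 even; l₃=3∈[1,3].
(2·1+1)(2·2+1)(2·3+1) = 105
Δ: 0! 2! 4! / 7! → 1/105
sum: t=0:+1/4 = 1/4
3j²(1 2 3; 0 0 0) = Δ·Π!·Σ² = 3/35  (sign -1)
sum: t=0:+1/12 = 1/12
3j²(1 2 3; 1 1 -2) = Δ·Π!·Σ² = 2/21  (sign -1)
combine: 4πI² = 105·3/35·2/21 = 6/7
take √, sign +1: I = 0.26116903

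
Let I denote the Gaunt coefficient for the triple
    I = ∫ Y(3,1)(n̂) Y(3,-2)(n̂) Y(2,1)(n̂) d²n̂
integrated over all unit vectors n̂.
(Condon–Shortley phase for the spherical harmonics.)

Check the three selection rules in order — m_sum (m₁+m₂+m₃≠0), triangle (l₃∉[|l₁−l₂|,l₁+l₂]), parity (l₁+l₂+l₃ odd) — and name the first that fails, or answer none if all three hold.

none

azimuthal sum: 1 − 2 + 1 = 0  ✓
0 ≤ 2 ≤ 6 (triangle on l)  ✓
L = 3 + 3 + 2 = 8 (even)  ✓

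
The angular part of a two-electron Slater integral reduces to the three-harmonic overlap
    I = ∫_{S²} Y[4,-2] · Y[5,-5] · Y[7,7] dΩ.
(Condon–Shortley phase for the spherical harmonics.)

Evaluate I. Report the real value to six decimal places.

0.182648

Rules hold: Σm=0, L=16 even, 1≤7≤9.
N = 9·11·15 = 1485
Δ = 2!·6!·8!/17! = 1/6126120
Racah Σ t=0..2: t=0:+1/69120 t=1:−1/20736 t=2:+1/69120 = -1/51840
⇒ 3j(4 5 7; 0 0 0)² = 280/21879, sgn +1
Racah Σ t=0..0: t=0:+1/58060800 = 1/58060800
⇒ 3j(4 5 7; -2 -5 7)² = 3/136, sgn +1
4πI² = N·(3j₀)²·(3jₘ)² = 1575/3757
I = +1·√(0.419217/4π) = 0.18264793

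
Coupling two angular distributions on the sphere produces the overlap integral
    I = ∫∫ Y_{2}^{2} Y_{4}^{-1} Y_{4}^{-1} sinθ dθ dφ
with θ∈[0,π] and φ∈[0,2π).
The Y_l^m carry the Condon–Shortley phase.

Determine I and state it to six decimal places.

m-sum 0 ✓  L=10 even ✓  2≤4≤6 ✓
Π(2lᵢ+1) = 5×9×9 = 405
triangle coeff Δ(2,4,4) = 1/13860
Σ_t [0,2]: t=0:+1/192 t=1:−1/36 t=2:+1/192 = -5/288
(3j)²=20/693 [(2 4 4; 0 0 0)], sign=-1
Σ_t [0,0]: t=0:+1/144 = 1/144
(3j)²=10/231 [(2 4 4; 2 -1 -1)], sign=-1
⇒ 4πI² = 3000/5929
I = (+1)√(3000/5929/(4π)) = 0.20066192

0.200662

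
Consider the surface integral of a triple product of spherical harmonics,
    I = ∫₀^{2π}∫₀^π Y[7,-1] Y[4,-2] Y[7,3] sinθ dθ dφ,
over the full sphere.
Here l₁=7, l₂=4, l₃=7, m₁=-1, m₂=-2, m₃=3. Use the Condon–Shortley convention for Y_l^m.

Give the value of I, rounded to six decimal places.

0.058708

Rules hold: Σm=0, L=18 even, 3≤7≤11.
N = 15·9·15 = 2025
Δ = 4!·10!·4!/19! = 1/58198140
Racah Σ t=0..4: t=0:+1/17418240 t=1:−1/622080 t=2:+1/230400 t=3:−1/622080 t=4:+1/17418240 = 1/806400
⇒ 3j(7 4 7; 0 0 0)² = 2268/230945, sgn -1
Racah Σ t=0..2: t=0:+1/7741440 t=1:−1/1088640 t=2:+1/1658880 = -13/69672960
⇒ 3j(7 4 7; -1 -2 3)² = 325/149226, sgn -1
4πI² = N·(3j₀)²·(3jₘ)² = 546750/12623809
I = +1·√(0.043311/4π) = 0.05870759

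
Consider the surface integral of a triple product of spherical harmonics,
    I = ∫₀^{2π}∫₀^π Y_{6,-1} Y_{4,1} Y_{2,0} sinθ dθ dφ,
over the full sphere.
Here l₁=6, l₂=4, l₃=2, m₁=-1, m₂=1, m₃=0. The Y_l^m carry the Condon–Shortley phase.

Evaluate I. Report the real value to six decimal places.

-0.230476

m-sum 0 ✓  L=12 even ✓  2≤2≤10 ✓
Π(2lᵢ+1) = 13×9×5 = 585
triangle coeff Δ(6,4,2) = 1/6435
Σ_t [4,4]: t=4:+1/2304 = 1/2304
(3j)²=5/143 [(6 4 2; 0 0 0)], sign=+1
Σ_t [5,5]: t=5:−1/2880 = -1/2880
(3j)²=14/429 [(6 4 2; -1 1 0)], sign=-1
⇒ 4πI² = 1050/1573
I = (-1)√(1050/1573/(4π)) = -0.23047581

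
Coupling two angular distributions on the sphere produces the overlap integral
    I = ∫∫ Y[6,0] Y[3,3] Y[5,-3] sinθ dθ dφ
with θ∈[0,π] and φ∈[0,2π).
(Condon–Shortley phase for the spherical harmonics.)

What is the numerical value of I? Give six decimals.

Checks pass: Σm=0; 14 even; l₃=5∈[3,9].
(2·6+1)(2·3+1)(2·5+1) = 1001
Δ: 4! 8! 2! / 15! → 1/675675
sum: t=1:−1/8640 t=2:+1/2304 t=3:−1/8640 = 7/34560
3j²(6 3 5; 0 0 0) = Δ·Π!·Σ² = 7/429  (sign -1)
sum: t=4:+1/69120 = 1/69120
3j²(6 3 5; 0 3 -3) = Δ·Π!·Σ² = 4/429  (sign +1)
combine: 4πI² = 1001·7/429·4/429 = 196/1287
take √, sign -1: I = -0.11008644

-0.110086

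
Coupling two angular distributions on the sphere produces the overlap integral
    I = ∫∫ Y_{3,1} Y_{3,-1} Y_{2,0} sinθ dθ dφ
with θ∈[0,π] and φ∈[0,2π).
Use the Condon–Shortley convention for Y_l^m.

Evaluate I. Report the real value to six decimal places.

-0.126157

m-sum 0 ✓  L=8 even ✓  0≤2≤6 ✓
Π(2lᵢ+1) = 7×7×5 = 245
triangle coeff Δ(3,3,2) = 1/3780
Σ_t [1,3]: t=1:−1/24 t=2:+1/4 t=3:−1/24 = 1/6
(3j)²=4/105 [(3 3 2; 0 0 0)], sign=+1
Σ_t [0,2]: t=0:+1/96 t=1:−1/6 t=2:+1/16 = -3/32
(3j)²=3/140 [(3 3 2; 1 -1 0)], sign=-1
⇒ 4πI² = 1/5
I = (-1)√(1/5/(4π)) = -0.12615663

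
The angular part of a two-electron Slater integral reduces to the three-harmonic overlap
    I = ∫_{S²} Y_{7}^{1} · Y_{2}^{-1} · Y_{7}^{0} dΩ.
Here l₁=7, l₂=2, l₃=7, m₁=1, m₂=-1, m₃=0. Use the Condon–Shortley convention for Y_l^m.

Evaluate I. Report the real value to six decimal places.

-0.026159

m-sum 0 ✓  L=16 even ✓  5≤7≤9 ✓
Π(2lᵢ+1) = 15×5×15 = 1125
triangle coeff Δ(7,2,7) = 1/185640
Σ_t [0,2]: t=0:+1/2419200 t=1:−1/518400 t=2:+1/2419200 = -1/907200
(3j)²=56/3315 [(7 2 7; 0 0 0)], sign=+1
Σ_t [0,1]: t=0:+1/1036800 t=1:−1/1209600 = 1/7257600
(3j)²=1/2210 [(7 2 7; 1 -1 0)], sign=-1
⇒ 4πI² = 420/48841
I = (-1)√(420/48841/(4π)) = -0.02615938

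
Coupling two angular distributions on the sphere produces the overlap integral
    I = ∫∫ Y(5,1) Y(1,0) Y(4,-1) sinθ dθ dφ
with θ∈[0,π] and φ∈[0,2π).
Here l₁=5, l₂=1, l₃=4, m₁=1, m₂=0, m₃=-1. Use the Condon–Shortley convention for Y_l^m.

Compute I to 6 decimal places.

-0.240571

m-sum 0 ✓  L=10 even ✓  4≤4≤6 ✓
Π(2lᵢ+1) = 11×3×9 = 297
triangle coeff Δ(5,1,4) = 1/495
Σ_t [1,1]: t=1:−1/576 = -1/576
(3j)²=5/99 [(5 1 4; 0 0 0)], sign=-1
Σ_t [1,1]: t=1:−1/720 = -1/720
(3j)²=8/165 [(5 1 4; 1 0 -1)], sign=+1
⇒ 4πI² = 8/11
I = (-1)√(8/11/(4π)) = -0.24057125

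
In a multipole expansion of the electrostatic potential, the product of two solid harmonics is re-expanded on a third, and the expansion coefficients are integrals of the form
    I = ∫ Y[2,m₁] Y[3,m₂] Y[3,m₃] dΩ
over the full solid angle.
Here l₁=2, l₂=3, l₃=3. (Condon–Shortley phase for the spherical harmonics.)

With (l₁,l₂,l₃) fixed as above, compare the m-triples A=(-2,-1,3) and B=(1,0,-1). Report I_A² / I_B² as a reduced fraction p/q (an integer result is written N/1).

Same 2,3,3: normalisation and zero-m 3j drop out of the ratio.
A: Δ: 2! 2! 4! / 9! → 1/3780; sum: t=2:+1/96 = 1/96; 3j²(2 3 3; -2 -1 3) = Δ·Π!·Σ² = 1/42  (sign +1)
B: Δ: 2! 2! 4! / 9! → 1/3780; sum: t=0:+1/12 t=1:−1/8 = -1/24; 3j²(2 3 3; 1 0 -1) = Δ·Π!·Σ² = 1/210  (sign -1)
I_A²/I_B² = (1/42)/(1/210) = 5/1

5/1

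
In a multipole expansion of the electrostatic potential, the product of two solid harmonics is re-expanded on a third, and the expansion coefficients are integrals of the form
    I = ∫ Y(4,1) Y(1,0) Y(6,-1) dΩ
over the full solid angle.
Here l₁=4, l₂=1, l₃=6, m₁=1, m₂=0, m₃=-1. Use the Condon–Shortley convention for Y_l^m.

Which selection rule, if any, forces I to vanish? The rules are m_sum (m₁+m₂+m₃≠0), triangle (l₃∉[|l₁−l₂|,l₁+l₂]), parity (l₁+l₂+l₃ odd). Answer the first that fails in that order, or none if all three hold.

Σmᵢ = 0  ✓
l₃∈[|l₁−l₂|,l₁+l₂]=[3,5], have l₃=6  ✗
Σlᵢ = 11 ⇒ odd

triangle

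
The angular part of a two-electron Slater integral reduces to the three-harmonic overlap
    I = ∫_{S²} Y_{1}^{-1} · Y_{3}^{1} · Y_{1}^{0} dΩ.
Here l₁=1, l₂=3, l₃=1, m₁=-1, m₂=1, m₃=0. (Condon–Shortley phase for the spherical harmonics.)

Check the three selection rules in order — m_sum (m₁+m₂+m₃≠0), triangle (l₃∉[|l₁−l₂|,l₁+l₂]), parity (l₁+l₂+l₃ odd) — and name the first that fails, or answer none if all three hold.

m₁+m₂+m₃ = -1 + 1 + 0 = 0  ✓
triangle: |1−3|=2 ≤ l₃=1 ≤ 1+3=4  ✗
parity: l₁+l₂+l₃ = 5 is odd

triangle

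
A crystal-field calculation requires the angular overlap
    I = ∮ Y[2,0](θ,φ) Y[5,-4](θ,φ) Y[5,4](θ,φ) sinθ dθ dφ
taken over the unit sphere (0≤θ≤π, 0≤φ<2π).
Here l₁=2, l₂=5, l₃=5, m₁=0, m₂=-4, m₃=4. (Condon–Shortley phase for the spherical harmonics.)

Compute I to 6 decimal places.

-0.097044

Rules hold: Σm=0, L=12 even, 3≤5≤7.
N = 5·11·11 = 605
Δ = 2!·2!·8!/13! = 1/38610
Racah Σ t=0..2: t=0:+1/2880 t=1:−1/576 t=2:+1/2880 = -1/960
⇒ 3j(2 5 5; 0 0 0)² = 10/429, sgn +1
Racah Σ t=0..1: t=0:+1/20160 t=1:−1/40320 = 1/40320
⇒ 3j(2 5 5; 0 -4 4)² = 6/715, sgn -1
4πI² = N·(3j₀)²·(3jₘ)² = 20/169
I = -1·√(0.118343/4π) = -0.09704356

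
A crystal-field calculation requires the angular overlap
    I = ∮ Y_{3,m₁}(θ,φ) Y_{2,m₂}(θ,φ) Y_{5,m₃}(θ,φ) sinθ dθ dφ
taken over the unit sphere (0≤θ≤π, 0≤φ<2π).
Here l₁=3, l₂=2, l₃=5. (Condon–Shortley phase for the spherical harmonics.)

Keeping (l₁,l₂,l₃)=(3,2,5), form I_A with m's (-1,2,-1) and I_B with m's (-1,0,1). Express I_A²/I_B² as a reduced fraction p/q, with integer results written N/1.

1/6

Same 3,2,5: normalisation and zero-m 3j drop out of the ratio.
A: Δ: 0! 6! 4! / 11! → 1/2310; sum: t=0:+1/1152 = 1/1152; 3j²(3 2 5; -1 2 -1) = Δ·Π!·Σ² = 1/154  (sign +1)
B: Δ: 0! 6! 4! / 11! → 1/2310; sum: t=0:+1/192 = 1/192; 3j²(3 2 5; -1 0 1) = Δ·Π!·Σ² = 3/77  (sign +1)
I_A²/I_B² = (1/154)/(3/77) = 1/6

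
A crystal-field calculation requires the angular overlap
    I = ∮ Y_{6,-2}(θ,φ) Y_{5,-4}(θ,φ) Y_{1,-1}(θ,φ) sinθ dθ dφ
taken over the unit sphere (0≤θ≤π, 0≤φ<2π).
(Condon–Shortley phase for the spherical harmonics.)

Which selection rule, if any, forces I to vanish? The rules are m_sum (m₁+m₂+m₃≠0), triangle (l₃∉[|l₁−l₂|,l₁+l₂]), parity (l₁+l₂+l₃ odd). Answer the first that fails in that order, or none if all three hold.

Σmᵢ = -7  ✗
l₃∈[|l₁−l₂|,l₁+l₂]=[1,11], have l₃=1
Σlᵢ = 12 ⇒ even

m_sum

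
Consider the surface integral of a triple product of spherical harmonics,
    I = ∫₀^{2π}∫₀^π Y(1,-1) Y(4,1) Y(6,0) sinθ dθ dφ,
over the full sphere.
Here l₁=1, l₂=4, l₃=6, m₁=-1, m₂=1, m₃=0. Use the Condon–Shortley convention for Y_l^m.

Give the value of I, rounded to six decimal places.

|1−4|≤6≤1+4 violated ⇒ I = 0

0.000000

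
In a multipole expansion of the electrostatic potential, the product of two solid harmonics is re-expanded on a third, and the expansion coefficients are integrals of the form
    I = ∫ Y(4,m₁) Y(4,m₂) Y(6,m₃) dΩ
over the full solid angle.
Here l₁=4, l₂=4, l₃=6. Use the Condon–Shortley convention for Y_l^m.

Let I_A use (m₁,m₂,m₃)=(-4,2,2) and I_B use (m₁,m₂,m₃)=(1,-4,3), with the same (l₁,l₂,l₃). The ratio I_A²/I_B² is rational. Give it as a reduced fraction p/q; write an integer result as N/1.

Same 4,4,6: normalisation and zero-m 3j drop out of the ratio.
A: Δ: 2! 6! 6! / 15! → 1/1261260; sum: t=2:+1/69120 = 1/69120; 3j²(4 4 6; -4 2 2) = Δ·Π!·Σ² = 4/429  (sign +1)
B: Δ: 2! 6! 6! / 15! → 1/1261260; sum: t=0:+1/51840 = 1/51840; 3j²(4 4 6; 1 -4 3) = Δ·Π!·Σ² = 8/429  (sign -1)
I_A²/I_B² = (4/429)/(8/429) = 1/2

1/2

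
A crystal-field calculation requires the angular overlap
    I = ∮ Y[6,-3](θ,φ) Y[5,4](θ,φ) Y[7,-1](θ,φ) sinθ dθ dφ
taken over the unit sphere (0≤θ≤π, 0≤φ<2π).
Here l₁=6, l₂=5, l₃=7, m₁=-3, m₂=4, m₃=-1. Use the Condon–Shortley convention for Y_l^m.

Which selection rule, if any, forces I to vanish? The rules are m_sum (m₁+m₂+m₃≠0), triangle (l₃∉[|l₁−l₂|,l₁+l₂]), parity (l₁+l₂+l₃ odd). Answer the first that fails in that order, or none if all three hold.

none

Σmᵢ = 0  ✓
l₃∈[|l₁−l₂|,l₁+l₂]=[1,11], have l₃=7  ✓
Σlᵢ = 18 ⇒ even  ✓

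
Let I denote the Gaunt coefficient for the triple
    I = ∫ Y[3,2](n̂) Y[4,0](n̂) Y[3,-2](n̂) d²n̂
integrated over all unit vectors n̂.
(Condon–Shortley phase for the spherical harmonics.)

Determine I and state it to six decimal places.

-0.179515

m-sum 0 ✓  L=10 even ✓  1≤3≤7 ✓
Π(2lᵢ+1) = 7×9×7 = 441
triangle coeff Δ(3,4,3) = 1/34650
Σ_t [1,3]: t=1:−1/72 t=2:+1/16 t=3:−1/72 = 5/144
(3j)²=2/77 [(3 4 3; 0 0 0)], sign=-1
Σ_t [0,1]: t=0:+1/576 t=1:−1/72 = -7/576
(3j)²=7/198 [(3 4 3; 2 0 -2)], sign=+1
⇒ 4πI² = 49/121
I = (-1)√(49/121/(4π)) = -0.17951487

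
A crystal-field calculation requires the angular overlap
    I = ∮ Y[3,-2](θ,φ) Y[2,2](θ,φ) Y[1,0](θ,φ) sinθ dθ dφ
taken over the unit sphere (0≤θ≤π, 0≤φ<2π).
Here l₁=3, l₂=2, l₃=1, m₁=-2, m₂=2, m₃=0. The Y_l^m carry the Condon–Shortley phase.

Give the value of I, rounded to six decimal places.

0.184674

Rules hold: Σm=0, L=6 even, 1≤1≤5.
N = 7·5·3 = 105
Δ = 4!·2!·0!/7! = 1/105
Racah Σ t=2..2: t=2:+1/4 = 1/4
⇒ 3j(3 2 1; 0 0 0)² = 3/35, sgn -1
Racah Σ t=4..4: t=4:+1/24 = 1/24
⇒ 3j(3 2 1; -2 2 0)² = 1/21, sgn -1
4πI² = N·(3j₀)²·(3jₘ)² = 3/7
I = +1·√(0.428571/4π) = 0.18467439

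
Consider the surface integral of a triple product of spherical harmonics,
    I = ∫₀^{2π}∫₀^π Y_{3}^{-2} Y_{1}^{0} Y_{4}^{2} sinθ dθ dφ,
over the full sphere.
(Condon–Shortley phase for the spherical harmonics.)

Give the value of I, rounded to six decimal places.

0.213244

Checks pass: Σm=0; 8 even; l₃=4∈[2,4].
(2·3+1)(2·1+1)(2·4+1) = 189
Δ: 0! 6! 2! / 9! → 1/252
sum: t=0:+1/36 = 1/36
3j²(3 1 4; 0 0 0) = Δ·Π!·Σ² = 4/63  (sign +1)
sum: t=0:+1/120 = 1/120
3j²(3 1 4; -2 0 2) = Δ·Π!·Σ² = 1/21  (sign +1)
combine: 4πI² = 189·4/63·1/21 = 4/7
take √, sign +1: I = 0.21324362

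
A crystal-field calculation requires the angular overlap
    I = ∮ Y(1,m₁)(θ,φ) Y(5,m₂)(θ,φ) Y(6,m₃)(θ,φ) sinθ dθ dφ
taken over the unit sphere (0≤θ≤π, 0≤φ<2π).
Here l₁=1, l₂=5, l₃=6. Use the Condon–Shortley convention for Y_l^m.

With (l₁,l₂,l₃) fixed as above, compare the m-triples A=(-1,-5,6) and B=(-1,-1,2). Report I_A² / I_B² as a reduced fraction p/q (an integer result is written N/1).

l's match ⇒ only the (l;m) 3-j factors differ between A and B.
A: triangle coeff Δ(1,5,6) = 1/858; Σ_t [0,0]: t=0:+1/7257600 = 1/7257600; (3j)²=1/13 [(1 5 6; -1 -5 6)], sign=+1
B: triangle coeff Δ(1,5,6) = 1/858; Σ_t [0,0]: t=0:+1/34560 = 1/34560; (3j)²=14/429 [(1 5 6; -1 -1 2)], sign=+1
I_A²/I_B² = (1/13)/(14/429) = 33/14

33/14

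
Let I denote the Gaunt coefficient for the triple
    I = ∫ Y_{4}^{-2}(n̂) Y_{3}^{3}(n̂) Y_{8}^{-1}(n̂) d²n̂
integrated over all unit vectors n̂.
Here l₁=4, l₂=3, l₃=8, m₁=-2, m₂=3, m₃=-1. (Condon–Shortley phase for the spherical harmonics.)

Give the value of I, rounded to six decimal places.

0.000000

triangle: need 1≤l₃≤7, have 8; I=0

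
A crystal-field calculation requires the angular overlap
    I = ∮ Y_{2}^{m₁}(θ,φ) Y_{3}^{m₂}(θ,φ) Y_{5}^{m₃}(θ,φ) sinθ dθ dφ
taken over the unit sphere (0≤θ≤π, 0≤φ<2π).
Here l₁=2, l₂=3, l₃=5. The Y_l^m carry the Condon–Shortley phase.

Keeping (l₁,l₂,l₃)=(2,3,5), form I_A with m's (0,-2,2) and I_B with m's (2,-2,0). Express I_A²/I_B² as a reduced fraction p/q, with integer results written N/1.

l's match ⇒ only the (l;m) 3-j factors differ between A and B.
A: triangle coeff Δ(2,3,5) = 1/2310; Σ_t [0,0]: t=0:+1/480 = 1/480; (3j)²=3/110 [(2 3 5; 0 -2 2)], sign=-1
B: triangle coeff Δ(2,3,5) = 1/2310; Σ_t [0,0]: t=0:+1/2880 = 1/2880; (3j)²=1/462 [(2 3 5; 2 -2 0)], sign=-1
I_A²/I_B² = (3/110)/(1/462) = 63/5

63/5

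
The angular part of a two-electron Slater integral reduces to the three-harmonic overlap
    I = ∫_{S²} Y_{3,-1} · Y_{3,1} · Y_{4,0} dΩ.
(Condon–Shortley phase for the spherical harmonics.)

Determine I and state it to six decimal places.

Checks pass: Σm=0; 10 even; l₃=4∈[0,6].
(2·3+1)(2·3+1)(2·4+1) = 441
Δ: 2! 4! 4! / 11! → 1/34650
sum: t=0:+1/72 t=1:−1/16 t=2:+1/72 = -5/144
3j²(3 3 4; 0 0 0) = Δ·Π!·Σ² = 2/77  (sign -1)
sum: t=0:+1/1152 t=1:−1/36 t=2:+1/32 = 5/1152
3j²(3 3 4; -1 1 0) = Δ·Π!·Σ² = 1/1386  (sign +1)
combine: 4πI² = 441·2/77·1/1386 = 1/121
take √, sign -1: I = -0.02564498

-0.025645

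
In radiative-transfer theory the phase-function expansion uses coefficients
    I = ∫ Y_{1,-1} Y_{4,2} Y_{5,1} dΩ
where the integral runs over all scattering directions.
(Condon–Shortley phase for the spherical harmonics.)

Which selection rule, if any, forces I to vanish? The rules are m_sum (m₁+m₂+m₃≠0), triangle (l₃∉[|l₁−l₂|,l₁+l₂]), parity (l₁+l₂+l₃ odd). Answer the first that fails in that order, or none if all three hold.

m₁+m₂+m₃ = -1 + 2 + 1 = 2  ✗
triangle: |1−4|=3 ≤ l₃=5 ≤ 1+4=5
parity: l₁+l₂+l₃ = 10 is even

m_sum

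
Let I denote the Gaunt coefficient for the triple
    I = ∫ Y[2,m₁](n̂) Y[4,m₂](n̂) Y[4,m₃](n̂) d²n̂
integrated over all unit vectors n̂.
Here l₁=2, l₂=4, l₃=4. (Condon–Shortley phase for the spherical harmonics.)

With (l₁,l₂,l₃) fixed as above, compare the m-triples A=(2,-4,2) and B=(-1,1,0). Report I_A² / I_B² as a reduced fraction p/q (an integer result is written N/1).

l's match ⇒ only the (l;m) 3-j factors differ between A and B.
A: triangle coeff Δ(2,4,4) = 1/13860; Σ_t [0,0]: t=0:+1/2880 = 1/2880; (3j)²=2/165 [(2 4 4; 2 -4 2)], sign=+1
B: triangle coeff Δ(2,4,4) = 1/13860; Σ_t [1,2]: t=1:−1/96 t=2:+1/72 = 1/288; (3j)²=1/462 [(2 4 4; -1 1 0)], sign=+1
I_A²/I_B² = (2/165)/(1/462) = 28/5

28/5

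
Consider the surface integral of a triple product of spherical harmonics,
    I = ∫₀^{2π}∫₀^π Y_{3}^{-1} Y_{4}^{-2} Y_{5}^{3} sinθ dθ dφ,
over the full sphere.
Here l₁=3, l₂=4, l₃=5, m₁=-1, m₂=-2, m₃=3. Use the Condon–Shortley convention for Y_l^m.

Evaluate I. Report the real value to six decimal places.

-0.144236

Checks pass: Σm=0; 12 even; l₃=5∈[1,7].
(2·3+1)(2·4+1)(2·5+1) = 693
Δ: 2! 4! 6! / 13! → 1/180180
sum: t=0:+1/576 t=1:−1/144 t=2:+1/576 = -1/288
3j²(3 4 5; 0 0 0) = Δ·Π!·Σ² = 20/1001  (sign +1)
sum: t=0:+1/2304 t=1:−1/720 t=2:+1/5760 = -1/1280
3j²(3 4 5; -1 -2 3) = Δ·Π!·Σ² = 27/1430  (sign -1)
combine: 4πI² = 693·20/1001·27/1430 = 486/1859
take √, sign -1: I = -0.14423595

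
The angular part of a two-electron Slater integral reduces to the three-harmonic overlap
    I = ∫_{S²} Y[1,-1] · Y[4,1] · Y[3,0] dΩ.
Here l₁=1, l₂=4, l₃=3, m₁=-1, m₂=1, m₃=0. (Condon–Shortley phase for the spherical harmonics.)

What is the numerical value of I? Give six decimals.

-0.194664

m-sum 0 ✓  L=8 even ✓  3≤3≤5 ✓
Π(2lᵢ+1) = 3×9×7 = 189
triangle coeff Δ(1,4,3) = 1/252
Σ_t [1,1]: t=1:−1/36 = -1/36
(3j)²=4/63 [(1 4 3; 0 0 0)], sign=+1
Σ_t [2,2]: t=2:+1/72 = 1/72
(3j)²=5/126 [(1 4 3; -1 1 0)], sign=-1
⇒ 4πI² = 10/21
I = (-1)√(10/21/(4π)) = -0.19466390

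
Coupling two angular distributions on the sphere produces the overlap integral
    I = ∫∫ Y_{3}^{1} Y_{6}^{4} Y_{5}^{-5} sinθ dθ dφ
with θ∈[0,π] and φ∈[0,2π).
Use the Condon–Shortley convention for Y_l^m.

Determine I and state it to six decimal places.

Checks pass: Σm=0; 14 even; l₃=5∈[3,9].
(2·3+1)(2·6+1)(2·5+1) = 1001
Δ: 4! 2! 8! / 15! → 1/675675
sum: t=1:−1/8640 t=2:+1/2304 t=3:−1/8640 = 7/34560
3j²(3 6 5; 0 0 0) = Δ·Π!·Σ² = 7/429  (sign -1)
sum: t=2:+1/322560 = 1/322560
3j²(3 6 5; 1 4 -5) = Δ·Π!·Σ² = 18/1001  (sign +1)
combine: 4πI² = 1001·7/429·18/1001 = 42/143
take √, sign -1: I = -0.15288036

-0.152880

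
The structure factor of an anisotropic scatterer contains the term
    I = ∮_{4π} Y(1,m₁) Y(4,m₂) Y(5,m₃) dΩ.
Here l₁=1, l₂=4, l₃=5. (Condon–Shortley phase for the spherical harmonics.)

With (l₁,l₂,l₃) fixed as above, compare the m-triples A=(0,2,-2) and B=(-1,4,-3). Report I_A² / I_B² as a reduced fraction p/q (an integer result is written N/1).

Shared (l₁,l₂,l₃)=(1,4,5): N and (l;000)² cancel in I_A²/I_B².
A: Δ = 0!·2!·8!/11! = 1/495; Racah Σ t=0..0: t=0:+1/1440 = 1/1440; ⇒ 3j(1 4 5; 0 2 -2)² = 7/165, sgn -1
B: Δ = 0!·2!·8!/11! = 1/495; Racah Σ t=0..0: t=0:+1/80640 = 1/80640; ⇒ 3j(1 4 5; -1 4 -3)² = 1/495, sgn +1
I_A²/I_B² = (7/165)/(1/495) = 21/1

21/1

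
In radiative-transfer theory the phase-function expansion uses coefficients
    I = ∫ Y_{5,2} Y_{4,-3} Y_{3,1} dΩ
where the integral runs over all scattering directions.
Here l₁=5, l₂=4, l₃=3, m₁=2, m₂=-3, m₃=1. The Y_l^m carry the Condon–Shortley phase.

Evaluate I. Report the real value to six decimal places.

-0.171363

m-sum 0 ✓  L=12 even ✓  1≤3≤9 ✓
Π(2lᵢ+1) = 11×9×7 = 693
triangle coeff Δ(5,4,3) = 1/180180
Σ_t [2,4]: t=2:+1/576 t=3:−1/144 t=4:+1/576 = -1/288
(3j)²=20/1001 [(5 4 3; 0 0 0)], sign=+1
Σ_t [0,1]: t=0:+1/4320 t=1:−1/960 = -7/8640
(3j)²=343/12870 [(5 4 3; 2 -3 1)], sign=-1
⇒ 4πI² = 686/1859
I = (-1)√(686/1859/(4π)) = -0.17136315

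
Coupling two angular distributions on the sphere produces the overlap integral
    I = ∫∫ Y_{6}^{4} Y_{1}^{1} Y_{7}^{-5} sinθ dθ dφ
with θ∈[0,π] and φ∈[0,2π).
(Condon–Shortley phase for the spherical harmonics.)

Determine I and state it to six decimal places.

Rules hold: Σm=0, L=14 even, 5≤7≤7.
N = 13·3·15 = 585
Δ = 0!·12!·2!/15! = 1/1365
Racah Σ t=0..0: t=0:+1/518400 = 1/518400
⇒ 3j(6 1 7; 0 0 0)² = 7/195, sgn -1
Racah Σ t=0..0: t=0:+1/14515200 = 1/14515200
⇒ 3j(6 1 7; 4 1 -5)² = 22/455, sgn +1
4πI² = N·(3j₀)²·(3jₘ)² = 66/65
I = -1·√(1.01538/4π) = -0.28425647

-0.284256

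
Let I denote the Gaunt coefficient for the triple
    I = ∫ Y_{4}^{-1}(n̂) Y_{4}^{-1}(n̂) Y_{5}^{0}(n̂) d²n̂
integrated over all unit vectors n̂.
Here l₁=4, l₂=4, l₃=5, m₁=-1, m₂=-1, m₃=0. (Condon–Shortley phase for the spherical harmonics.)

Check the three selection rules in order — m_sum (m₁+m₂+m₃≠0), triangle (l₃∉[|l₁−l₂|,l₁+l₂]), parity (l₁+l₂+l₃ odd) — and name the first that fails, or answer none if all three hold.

m_sum

azimuthal sum: -1 − 1 + 0 = -2  ✗
0 ≤ 5 ≤ 8 (triangle on l)
L = 4 + 4 + 5 = 13 (odd)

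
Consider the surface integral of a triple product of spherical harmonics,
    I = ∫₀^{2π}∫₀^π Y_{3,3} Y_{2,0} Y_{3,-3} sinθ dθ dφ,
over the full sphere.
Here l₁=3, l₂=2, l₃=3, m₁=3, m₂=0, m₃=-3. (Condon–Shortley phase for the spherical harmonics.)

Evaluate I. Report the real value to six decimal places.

0.210261

Checks pass: Σm=0; 8 even; l₃=3∈[1,5].
(2·3+1)(2·2+1)(2·3+1) = 245
Δ: 2! 4! 2! / 9! → 1/3780
sum: t=0:+1/24 t=1:−1/4 t=2:+1/24 = -1/6
3j²(3 2 3; 0 0 0) = Δ·Π!·Σ² = 4/105  (sign +1)
sum: t=0:+1/96 = 1/96
3j²(3 2 3; 3 0 -3) = Δ·Π!·Σ² = 5/84  (sign +1)
combine: 4πI² = 245·4/105·5/84 = 5/9
take √, sign +1: I = 0.21026104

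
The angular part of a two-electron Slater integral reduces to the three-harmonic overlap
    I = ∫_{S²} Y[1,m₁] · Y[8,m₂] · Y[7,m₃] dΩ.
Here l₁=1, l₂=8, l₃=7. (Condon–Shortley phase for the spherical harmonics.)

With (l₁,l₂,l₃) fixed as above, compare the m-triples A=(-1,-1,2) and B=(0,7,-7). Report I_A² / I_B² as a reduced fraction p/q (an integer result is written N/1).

Shared (l₁,l₂,l₃)=(1,8,7): N and (l;000)² cancel in I_A²/I_B².
A: Δ = 2!·0!·14!/17! = 1/2040; Racah Σ t=2..2: t=2:+1/87091200 = 1/87091200; ⇒ 3j(1 8 7; -1 -1 2)² = 7/680, sgn -1
B: Δ = 2!·0!·14!/17! = 1/2040; Racah Σ t=1..1: t=1:−1/87178291200 = -1/87178291200; ⇒ 3j(1 8 7; 0 7 -7)² = 1/136, sgn -1
I_A²/I_B² = (7/680)/(1/136) = 7/5

7/5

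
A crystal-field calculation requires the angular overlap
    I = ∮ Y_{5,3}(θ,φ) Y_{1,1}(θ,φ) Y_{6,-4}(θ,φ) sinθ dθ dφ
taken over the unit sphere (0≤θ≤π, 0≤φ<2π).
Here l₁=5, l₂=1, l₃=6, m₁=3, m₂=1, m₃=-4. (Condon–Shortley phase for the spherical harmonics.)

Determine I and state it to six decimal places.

Rules hold: Σm=0, L=12 even, 4≤6≤6.
N = 11·3·13 = 429
Δ = 0!·10!·2!/13! = 1/858
Racah Σ t=0..0: t=0:+1/14400 = 1/14400
⇒ 3j(5 1 6; 0 0 0)² = 6/143, sgn +1
Racah Σ t=0..0: t=0:+1/161280 = 1/161280
⇒ 3j(5 1 6; 3 1 -4)² = 15/286, sgn +1
4πI² = N·(3j₀)²·(3jₘ)² = 135/143
I = +1·√(0.944056/4π) = 0.27409047

0.274090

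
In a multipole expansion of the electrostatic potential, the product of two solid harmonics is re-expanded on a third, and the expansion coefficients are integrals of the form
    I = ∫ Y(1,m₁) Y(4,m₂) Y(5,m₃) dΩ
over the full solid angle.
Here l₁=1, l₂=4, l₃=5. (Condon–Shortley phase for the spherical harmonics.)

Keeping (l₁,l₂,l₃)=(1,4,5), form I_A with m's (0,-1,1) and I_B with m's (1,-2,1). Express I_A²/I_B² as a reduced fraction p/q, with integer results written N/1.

4/1

Same 1,4,5: normalisation and zero-m 3j drop out of the ratio.
A: Δ: 0! 2! 8! / 11! → 1/495; sum: t=0:+1/720 = 1/720; 3j²(1 4 5; 0 -1 1) = Δ·Π!·Σ² = 8/165  (sign +1)
B: Δ: 0! 2! 8! / 11! → 1/495; sum: t=0:+1/2880 = 1/2880; 3j²(1 4 5; 1 -2 1) = Δ·Π!·Σ² = 2/165  (sign +1)
I_A²/I_B² = (8/165)/(2/165) = 4/1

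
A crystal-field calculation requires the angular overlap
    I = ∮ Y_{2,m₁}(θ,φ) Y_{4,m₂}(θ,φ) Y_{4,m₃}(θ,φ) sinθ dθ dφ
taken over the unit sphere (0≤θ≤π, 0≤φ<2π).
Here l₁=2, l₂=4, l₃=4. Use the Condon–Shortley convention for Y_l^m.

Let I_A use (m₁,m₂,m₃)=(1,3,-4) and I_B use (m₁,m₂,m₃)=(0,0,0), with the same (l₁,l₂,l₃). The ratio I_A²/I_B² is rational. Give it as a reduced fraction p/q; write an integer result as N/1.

l's match ⇒ only the (l;m) 3-j factors differ between A and B.
A: triangle coeff Δ(2,4,4) = 1/13860; Σ_t [1,1]: t=1:−1/1440 = -1/1440; (3j)²=7/165 [(2 4 4; 1 3 -4)], sign=-1
B: triangle coeff Δ(2,4,4) = 1/13860; Σ_t [0,2]: t=0:+1/192 t=1:−1/36 t=2:+1/192 = -5/288; (3j)²=20/693 [(2 4 4; 0 0 0)], sign=-1
I_A²/I_B² = (7/165)/(20/693) = 147/100

147/100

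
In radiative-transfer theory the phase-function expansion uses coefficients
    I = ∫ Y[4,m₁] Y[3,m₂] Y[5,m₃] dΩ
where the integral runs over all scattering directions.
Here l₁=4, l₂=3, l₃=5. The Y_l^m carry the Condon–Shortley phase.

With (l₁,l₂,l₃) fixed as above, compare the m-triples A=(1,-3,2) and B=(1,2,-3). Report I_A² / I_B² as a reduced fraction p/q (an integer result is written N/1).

Same 4,3,5: normalisation and zero-m 3j drop out of the ratio.
A: Δ: 2! 6! 4! / 13! → 1/180180; sum: t=0:+1/1728 = 1/1728; 3j²(4 3 5; 1 -3 2) = Δ·Π!·Σ² = 25/858  (sign -1)
B: Δ: 2! 6! 4! / 13! → 1/180180; sum: t=1:−1/1152 t=2:+1/1440 = -1/5760; 3j²(4 3 5; 1 2 -3) = Δ·Π!·Σ² = 1/858  (sign -1)
I_A²/I_B² = (25/858)/(1/858) = 25/1

25/1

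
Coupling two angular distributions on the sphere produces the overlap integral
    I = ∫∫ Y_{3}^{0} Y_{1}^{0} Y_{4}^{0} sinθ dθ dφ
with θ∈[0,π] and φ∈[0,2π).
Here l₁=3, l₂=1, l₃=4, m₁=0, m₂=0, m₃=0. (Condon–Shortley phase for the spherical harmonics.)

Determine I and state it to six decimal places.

m-sum 0 ✓  L=8 even ✓  2≤4≤4 ✓
Π(2lᵢ+1) = 7×3×9 = 189
triangle coeff Δ(3,1,4) = 1/252
Σ_t [0,0]: t=0:+1/36 = 1/36
(3j)²=4/63 [(3 1 4; 0 0 0)], sign=+1
(m-triple is (0,0,0) — same symbol as above.)
⇒ 4πI² = 16/21
I = (+1)√(16/21/(4π)) = 0.24623252

0.246233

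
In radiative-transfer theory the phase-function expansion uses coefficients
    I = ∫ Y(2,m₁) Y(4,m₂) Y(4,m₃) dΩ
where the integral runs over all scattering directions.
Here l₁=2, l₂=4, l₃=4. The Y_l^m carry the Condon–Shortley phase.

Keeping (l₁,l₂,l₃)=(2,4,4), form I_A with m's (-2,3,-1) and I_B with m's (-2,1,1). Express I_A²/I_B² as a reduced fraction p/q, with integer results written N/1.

63/100

l's match ⇒ only the (l;m) 3-j factors differ between A and B.
A: triangle coeff Δ(2,4,4) = 1/13860; Σ_t [2,2]: t=2:+1/480 = 1/480; (3j)²=3/110 [(2 4 4; -2 3 -1)], sign=-1
B: triangle coeff Δ(2,4,4) = 1/13860; Σ_t [2,2]: t=2:+1/144 = 1/144; (3j)²=10/231 [(2 4 4; -2 1 1)], sign=-1
I_A²/I_B² = (3/110)/(10/231) = 63/100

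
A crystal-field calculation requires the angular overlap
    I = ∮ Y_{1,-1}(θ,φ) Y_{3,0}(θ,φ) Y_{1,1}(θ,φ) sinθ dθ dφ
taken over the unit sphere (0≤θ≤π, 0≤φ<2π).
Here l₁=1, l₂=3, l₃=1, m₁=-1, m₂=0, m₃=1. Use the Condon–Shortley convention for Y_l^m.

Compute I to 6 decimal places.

l₃=1 ∉ [2,4] — triangle fails ⇒ I = 0

0.000000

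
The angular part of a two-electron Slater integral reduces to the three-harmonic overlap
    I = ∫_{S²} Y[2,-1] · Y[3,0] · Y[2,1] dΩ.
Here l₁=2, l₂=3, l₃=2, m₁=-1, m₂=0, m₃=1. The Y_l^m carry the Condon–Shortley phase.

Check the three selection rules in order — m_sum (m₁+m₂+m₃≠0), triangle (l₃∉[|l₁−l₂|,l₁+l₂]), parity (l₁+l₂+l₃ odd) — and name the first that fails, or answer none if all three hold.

m₁+m₂+m₃ = -1 + 0 + 1 = 0  ✓
triangle: |2−3|=1 ≤ l₃=2 ≤ 2+3=5  ✓
parity: l₁+l₂+l₃ = 7 is odd  ✗

parity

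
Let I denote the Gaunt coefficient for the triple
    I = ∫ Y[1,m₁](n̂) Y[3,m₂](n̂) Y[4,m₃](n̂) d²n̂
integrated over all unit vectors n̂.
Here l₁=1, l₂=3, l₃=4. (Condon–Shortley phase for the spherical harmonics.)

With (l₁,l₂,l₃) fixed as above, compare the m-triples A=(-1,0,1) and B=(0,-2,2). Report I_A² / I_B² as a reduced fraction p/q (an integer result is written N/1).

5/6

Shared (l₁,l₂,l₃)=(1,3,4): N and (l;000)² cancel in I_A²/I_B².
A: Δ = 0!·2!·6!/9! = 1/252; Racah Σ t=0..0: t=0:+1/72 = 1/72; ⇒ 3j(1 3 4; -1 0 1)² = 5/126, sgn -1
B: Δ = 0!·2!·6!/9! = 1/252; Racah Σ t=0..0: t=0:+1/120 = 1/120; ⇒ 3j(1 3 4; 0 -2 2)² = 1/21, sgn +1
I_A²/I_B² = (5/126)/(1/21) = 5/6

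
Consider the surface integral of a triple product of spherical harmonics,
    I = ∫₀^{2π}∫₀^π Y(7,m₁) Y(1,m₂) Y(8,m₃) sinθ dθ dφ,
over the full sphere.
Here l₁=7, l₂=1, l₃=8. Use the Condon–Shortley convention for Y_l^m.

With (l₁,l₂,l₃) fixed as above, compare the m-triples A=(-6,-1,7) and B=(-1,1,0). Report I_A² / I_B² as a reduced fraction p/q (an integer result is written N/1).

Shared (l₁,l₂,l₃)=(7,1,8): N and (l;000)² cancel in I_A²/I_B².
A: Δ = 0!·14!·2!/17! = 1/2040; Racah Σ t=0..0: t=0:+1/12454041600 = 1/12454041600; ⇒ 3j(7 1 8; -6 -1 7)² = 7/136, sgn -1
B: Δ = 0!·14!·2!/17! = 1/2040; Racah Σ t=0..0: t=0:+1/58060800 = 1/58060800; ⇒ 3j(7 1 8; -1 1 0)² = 7/510, sgn +1
I_A²/I_B² = (7/136)/(7/510) = 15/4

15/4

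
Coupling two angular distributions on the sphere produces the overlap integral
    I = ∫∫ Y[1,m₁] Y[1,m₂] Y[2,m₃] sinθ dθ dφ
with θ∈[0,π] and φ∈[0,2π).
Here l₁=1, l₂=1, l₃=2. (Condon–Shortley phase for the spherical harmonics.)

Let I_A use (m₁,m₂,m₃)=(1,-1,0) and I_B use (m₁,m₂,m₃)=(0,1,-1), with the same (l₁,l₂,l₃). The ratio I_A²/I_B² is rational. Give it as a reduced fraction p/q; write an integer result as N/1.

1/3

Same 1,1,2: normalisation and zero-m 3j drop out of the ratio.
A: Δ: 0! 2! 2! / 5! → 1/30; sum: t=0:+1/4 = 1/4; 3j²(1 1 2; 1 -1 0) = Δ·Π!·Σ² = 1/30  (sign +1)
B: Δ: 0! 2! 2! / 5! → 1/30; sum: t=0:+1/2 = 1/2; 3j²(1 1 2; 0 1 -1) = Δ·Π!·Σ² = 1/10  (sign -1)
I_A²/I_B² = (1/30)/(1/10) = 1/3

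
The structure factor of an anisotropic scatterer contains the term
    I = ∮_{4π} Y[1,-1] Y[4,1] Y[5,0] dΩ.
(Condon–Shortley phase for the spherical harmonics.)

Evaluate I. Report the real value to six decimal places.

0.155288

m-sum 0 ✓  L=10 even ✓  3≤5≤5 ✓
Π(2lᵢ+1) = 3×9×11 = 297
triangle coeff Δ(1,4,5) = 1/495
Σ_t [0,0]: t=0:+1/576 = 1/576
(3j)²=5/99 [(1 4 5; 0 0 0)], sign=-1
Σ_t [0,0]: t=0:+1/1440 = 1/1440
(3j)²=2/99 [(1 4 5; -1 1 0)], sign=-1
⇒ 4πI² = 10/33
I = (+1)√(10/33/(4π)) = 0.15528807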